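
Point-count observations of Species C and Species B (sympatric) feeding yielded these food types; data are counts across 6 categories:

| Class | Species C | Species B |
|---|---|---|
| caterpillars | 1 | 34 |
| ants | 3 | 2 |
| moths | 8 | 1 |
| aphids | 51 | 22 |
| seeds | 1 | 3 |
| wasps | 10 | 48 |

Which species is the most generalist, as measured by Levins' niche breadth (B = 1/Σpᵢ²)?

Proportions for Species C (n=74): 1/74=0.0135, 3/74=0.0405, 8/74=0.1081, 51/74=0.6892, 1/74=0.0135, 10/74=0.1351
Proportions for Species B (n=110): 34/110=0.3091, 2/110=0.0182, 1/110=0.0091, 22/110=0.2000, 3/110=0.0273, 48/110=0.4364
Σp_Cᵢ² = 0.0135² + 0.0405² + 0.1081² + 0.6892² + 0.0135² + 0.1351² = 0.000182 + 0.001640 + 0.011686 + 0.474997 + 0.000182 + 0.018252 = 0.506939
B_C = 1 / 0.506939 = 1.9726
Σp_Bᵢ² = 0.3091² + 0.0182² + 0.0091² + 0.2000² + 0.0273² + 0.4364² = 0.095543 + 0.000331 + 0.000083 + 0.040000 + 0.000745 + 0.190445 = 0.327147
B_B = 1 / 0.327147 = 3.0567
Highest B → broadest niche (most generalist): Species B (B = 3.06).

Species B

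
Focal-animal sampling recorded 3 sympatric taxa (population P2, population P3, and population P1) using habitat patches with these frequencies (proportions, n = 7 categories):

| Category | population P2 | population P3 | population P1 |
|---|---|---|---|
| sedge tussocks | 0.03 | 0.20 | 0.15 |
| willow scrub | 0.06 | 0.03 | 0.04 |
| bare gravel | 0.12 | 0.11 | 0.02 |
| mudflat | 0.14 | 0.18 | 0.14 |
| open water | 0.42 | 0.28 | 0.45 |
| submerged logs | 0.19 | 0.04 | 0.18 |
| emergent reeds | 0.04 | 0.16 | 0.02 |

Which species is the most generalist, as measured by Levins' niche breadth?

Σp_P2ᵢ² = 0.03² + 0.06² + 0.12² + 0.14² + 0.42² + 0.19² + 0.04² = 0.0009 + 0.0036 + 0.0144 + 0.0196 + 0.1764 + 0.0361 + 0.0016 = 0.2526
B_P2 = 1 / 0.2526 = 3.9588
Σp_P3ᵢ² = 0.20² + 0.03² + 0.11² + 0.18² + 0.28² + 0.04² + 0.16² = 0.0400 + 0.0009 + 0.0121 + 0.0324 + 0.0784 + 0.0016 + 0.0256 = 0.1910
B_P3 = 1 / 0.1910 = 5.2356
Σp_P1ᵢ² = 0.15² + 0.04² + 0.02² + 0.14² + 0.45² + 0.18² + 0.02² = 0.0225 + 0.0016 + 0.0004 + 0.0196 + 0.2025 + 0.0324 + 0.0004 = 0.2794
B_P1 = 1 / 0.2794 = 3.5791
Highest B → broadest niche (most generalist): population P3 (B = 5.24).

population P3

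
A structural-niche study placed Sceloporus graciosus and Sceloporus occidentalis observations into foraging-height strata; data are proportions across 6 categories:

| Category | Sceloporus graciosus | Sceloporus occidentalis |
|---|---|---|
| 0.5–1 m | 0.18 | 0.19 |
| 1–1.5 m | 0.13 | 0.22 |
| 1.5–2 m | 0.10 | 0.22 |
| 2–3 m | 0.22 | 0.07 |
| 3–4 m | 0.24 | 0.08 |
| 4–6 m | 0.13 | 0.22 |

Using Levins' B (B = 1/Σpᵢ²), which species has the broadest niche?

Sceloporus graciosus

Σp_gracᵢ² = 0.18² + 0.13² + 0.10² + 0.22² + 0.24² + 0.13² = 0.0324 + 0.0169 + 0.0100 + 0.0484 + 0.0576 + 0.0169 = 0.1822
B_grac = 1 / 0.1822 = 5.4885
Σp_occiᵢ² = 0.19² + 0.22² + 0.22² + 0.07² + 0.08² + 0.22² = 0.0361 + 0.0484 + 0.0484 + 0.0049 + 0.0064 + 0.0484 = 0.1926
B_occi = 1 / 0.1926 = 5.1921
Highest B → broadest niche (most generalist): Sceloporus graciosus (B = 5.49).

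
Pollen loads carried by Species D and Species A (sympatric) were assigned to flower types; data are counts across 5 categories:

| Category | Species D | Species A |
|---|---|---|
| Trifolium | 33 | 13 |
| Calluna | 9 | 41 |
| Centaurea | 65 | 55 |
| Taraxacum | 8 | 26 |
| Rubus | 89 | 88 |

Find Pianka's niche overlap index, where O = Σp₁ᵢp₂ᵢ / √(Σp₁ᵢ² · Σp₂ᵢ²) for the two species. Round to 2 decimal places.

0.93

Proportions for Species D (n=204): 33/204=0.1618, 9/204=0.0441, 65/204=0.3186, 8/204=0.0392, 89/204=0.4363
Proportions for Species A (n=223): 13/223=0.0583, 41/223=0.1839, 55/223=0.2466, 26/223=0.1166, 88/223=0.3946
Σ p₁ᵢp₂ᵢ = 0.009433 + 0.008110 + 0.078567 + 0.004571 + 0.172164 = 0.272845
Σp_1ᵢ² = 0.1618² + 0.0441² + 0.3186² + 0.0392² + 0.4363² = 0.026179 + 0.001945 + 0.101506 + 0.001537 + 0.190358 = 0.321525
Σp_2ᵢ² = 0.0583² + 0.1839² + 0.2466² + 0.1166² + 0.3946² = 0.003399 + 0.033819 + 0.060812 + 0.013596 + 0.155709 = 0.267335
O = 0.272845 / √(0.321525 × 0.267335) = 0.272845 / 0.2931806 = 0.9306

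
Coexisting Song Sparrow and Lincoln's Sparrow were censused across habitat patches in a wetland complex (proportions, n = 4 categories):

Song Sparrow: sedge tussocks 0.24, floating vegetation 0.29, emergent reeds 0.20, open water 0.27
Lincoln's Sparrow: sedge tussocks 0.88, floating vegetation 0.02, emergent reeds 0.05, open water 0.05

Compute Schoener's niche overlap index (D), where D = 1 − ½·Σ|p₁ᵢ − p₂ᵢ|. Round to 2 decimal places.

0.36

Σ|p₁ᵢ − p₂ᵢ| = 0.64 + 0.27 + 0.15 + 0.22 = 1.28
D = 1 − ½ × 1.28 = 1 − 0.640 = 0.3600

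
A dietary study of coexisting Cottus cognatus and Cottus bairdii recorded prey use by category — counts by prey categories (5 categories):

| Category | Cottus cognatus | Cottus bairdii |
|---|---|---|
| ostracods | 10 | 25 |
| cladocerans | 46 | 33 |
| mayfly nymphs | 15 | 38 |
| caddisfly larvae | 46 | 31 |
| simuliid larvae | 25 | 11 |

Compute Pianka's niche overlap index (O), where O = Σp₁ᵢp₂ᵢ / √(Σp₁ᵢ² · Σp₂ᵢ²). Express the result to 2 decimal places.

0.86

Proportions for Cottus cognatus (n=142): 10/142=0.0704, 46/142=0.3239, 15/142=0.1056, 46/142=0.3239, 25/142=0.1761
Proportions for Cottus bairdii (n=138): 25/138=0.1812, 33/138=0.2391, 38/138=0.2754, 31/138=0.2246, 11/138=0.0797
Σ p₁ᵢp₂ᵢ = 0.012756 + 0.077444 + 0.029082 + 0.072748 + 0.014035 = 0.206065
Σp_1ᵢ² = 0.0704² + 0.3239² + 0.1056² + 0.3239² + 0.1761² = 0.004956 + 0.104911 + 0.011151 + 0.104911 + 0.031011 = 0.256940
Σp_2ᵢ² = 0.1812² + 0.2391² + 0.2754² + 0.2246² + 0.0797² = 0.032833 + 0.057169 + 0.075845 + 0.050445 + 0.006352 = 0.222644
O = 0.206065 / √(0.256940 × 0.222644) = 0.206065 / 0.2391781 = 0.8616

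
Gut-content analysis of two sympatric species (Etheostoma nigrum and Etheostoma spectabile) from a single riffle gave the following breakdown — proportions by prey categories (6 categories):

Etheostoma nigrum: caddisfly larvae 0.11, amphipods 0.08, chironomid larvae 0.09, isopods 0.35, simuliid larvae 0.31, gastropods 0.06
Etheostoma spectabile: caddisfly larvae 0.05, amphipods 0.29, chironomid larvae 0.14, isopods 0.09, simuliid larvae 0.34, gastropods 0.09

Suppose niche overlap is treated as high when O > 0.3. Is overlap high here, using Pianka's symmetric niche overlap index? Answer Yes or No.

Yes

Σ p₁ᵢp₂ᵢ = 0.0055 + 0.0232 + 0.0126 + 0.0315 + 0.1054 + 0.0054 = 0.1836
Σp_1ᵢ² = 0.11² + 0.08² + 0.09² + 0.35² + 0.31² + 0.06² = 0.0121 + 0.0064 + 0.0081 + 0.1225 + 0.0961 + 0.0036 = 0.2488
Σp_2ᵢ² = 0.05² + 0.29² + 0.14² + 0.09² + 0.34² + 0.09² = 0.0025 + 0.0841 + 0.0196 + 0.0081 + 0.1156 + 0.0081 = 0.2380
O = 0.1836 / √(0.2488 × 0.2380) = 0.1836 / 0.24334 = 0.7545
O = 0.7545 > 0.3 → Yes.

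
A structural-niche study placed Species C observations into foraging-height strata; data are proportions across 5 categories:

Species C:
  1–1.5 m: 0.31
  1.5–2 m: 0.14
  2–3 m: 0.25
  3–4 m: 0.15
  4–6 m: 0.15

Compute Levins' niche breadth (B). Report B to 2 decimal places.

Σpᵢ² = 0.31² + 0.14² + 0.25² + 0.15² + 0.15² = 0.0961 + 0.0196 + 0.0625 + 0.0225 + 0.0225 = 0.2232
B = 1 / 0.2232 = 4.4803

4.48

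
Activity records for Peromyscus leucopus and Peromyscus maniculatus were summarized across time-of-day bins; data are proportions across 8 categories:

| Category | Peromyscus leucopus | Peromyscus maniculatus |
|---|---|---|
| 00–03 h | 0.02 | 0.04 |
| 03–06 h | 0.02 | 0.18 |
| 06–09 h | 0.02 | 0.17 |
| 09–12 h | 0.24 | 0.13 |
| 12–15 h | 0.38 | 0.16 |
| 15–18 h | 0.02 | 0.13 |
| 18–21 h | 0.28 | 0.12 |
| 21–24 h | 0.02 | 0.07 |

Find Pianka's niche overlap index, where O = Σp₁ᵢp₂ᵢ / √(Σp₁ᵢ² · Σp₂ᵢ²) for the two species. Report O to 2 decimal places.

0.69

Σ p₁ᵢp₂ᵢ = 0.0008 + 0.0036 + 0.0034 + 0.0312 + 0.0608 + 0.0026 + 0.0336 + 0.0014 = 0.1374
Σp_1ᵢ² = 0.02² + 0.02² + 0.02² + 0.24² + 0.38² + 0.02² + 0.28² + 0.02² = 0.0004 + 0.0004 + 0.0004 + 0.0576 + 0.1444 + 0.0004 + 0.0784 + 0.0004 = 0.2824
Σp_2ᵢ² = 0.04² + 0.18² + 0.17² + 0.13² + 0.16² + 0.13² + 0.12² + 0.07² = 0.0016 + 0.0324 + 0.0289 + 0.0169 + 0.0256 + 0.0169 + 0.0144 + 0.0049 = 0.1416
O = 0.1374 / √(0.2824 × 0.1416) = 0.1374 / 0.19997 = 0.6871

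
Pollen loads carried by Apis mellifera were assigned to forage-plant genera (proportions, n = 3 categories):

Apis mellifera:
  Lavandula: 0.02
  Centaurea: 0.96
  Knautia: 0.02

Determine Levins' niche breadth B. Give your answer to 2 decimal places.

1.08

Σpᵢ² = 0.02² + 0.96² + 0.02² = 0.0004 + 0.9216 + 0.0004 = 0.9224
B = 1 / 0.9224 = 1.0841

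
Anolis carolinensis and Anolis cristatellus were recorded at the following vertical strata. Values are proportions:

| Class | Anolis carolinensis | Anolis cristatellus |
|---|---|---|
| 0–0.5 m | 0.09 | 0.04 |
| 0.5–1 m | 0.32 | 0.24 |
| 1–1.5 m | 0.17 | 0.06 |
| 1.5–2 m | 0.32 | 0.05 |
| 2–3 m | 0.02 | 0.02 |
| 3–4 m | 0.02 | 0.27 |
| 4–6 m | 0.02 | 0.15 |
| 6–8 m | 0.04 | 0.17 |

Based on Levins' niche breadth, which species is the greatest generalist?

Σp_caroᵢ² = 0.09² + 0.32² + 0.17² + 0.32² + 0.02² + 0.02² + 0.02² + 0.04² = 0.0081 + 0.1024 + 0.0289 + 0.1024 + 0.0004 + 0.0004 + 0.0004 + 0.0016 = 0.2446
B_caro = 1 / 0.2446 = 4.0883
Σp_crisᵢ² = 0.04² + 0.24² + 0.06² + 0.05² + 0.02² + 0.27² + 0.15² + 0.17² = 0.0016 + 0.0576 + 0.0036 + 0.0025 + 0.0004 + 0.0729 + 0.0225 + 0.0289 = 0.1900
B_cris = 1 / 0.1900 = 5.2632
Highest B → broadest niche (most generalist): Anolis cristatellus (B = 5.26).

Anolis cristatellus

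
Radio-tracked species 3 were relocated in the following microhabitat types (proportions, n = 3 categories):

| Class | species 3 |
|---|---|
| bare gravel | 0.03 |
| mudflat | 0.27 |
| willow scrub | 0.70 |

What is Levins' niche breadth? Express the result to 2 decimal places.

Σpᵢ² = 0.03² + 0.27² + 0.70² = 0.0009 + 0.0729 + 0.4900 = 0.5638
B = 1 / 0.5638 = 1.7737

1.77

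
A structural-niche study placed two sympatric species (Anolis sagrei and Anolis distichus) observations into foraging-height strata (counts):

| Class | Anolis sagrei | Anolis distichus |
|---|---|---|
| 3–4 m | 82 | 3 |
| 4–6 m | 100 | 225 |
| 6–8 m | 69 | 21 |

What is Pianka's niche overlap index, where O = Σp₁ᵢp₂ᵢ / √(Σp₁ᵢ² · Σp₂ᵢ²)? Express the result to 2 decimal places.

0.73

Proportions for Anolis sagrei (n=251): 82/251=0.3267, 100/251=0.3984, 69/251=0.2749
Proportions for Anolis distichus (n=249): 3/249=0.0120, 225/249=0.9036, 21/249=0.0843
Σ p₁ᵢp₂ᵢ = 0.003920 + 0.359994 + 0.023174 = 0.387088
Σp_1ᵢ² = 0.3267² + 0.3984² + 0.2749² = 0.106733 + 0.158723 + 0.075570 = 0.341026
Σp_2ᵢ² = 0.0120² + 0.9036² + 0.0843² = 0.000144 + 0.816493 + 0.007106 = 0.823743
O = 0.387088 / √(0.341026 × 0.823743) = 0.387088 / 0.5300168 = 0.7303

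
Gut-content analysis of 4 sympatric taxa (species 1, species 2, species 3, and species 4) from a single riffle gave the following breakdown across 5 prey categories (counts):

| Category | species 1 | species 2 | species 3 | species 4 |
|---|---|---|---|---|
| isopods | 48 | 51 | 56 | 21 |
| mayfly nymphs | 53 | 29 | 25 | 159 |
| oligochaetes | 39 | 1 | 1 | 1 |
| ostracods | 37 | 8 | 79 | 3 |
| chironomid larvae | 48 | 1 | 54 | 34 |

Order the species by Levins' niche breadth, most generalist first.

Proportions for species 1 (n=225): 48/225=0.2133, 53/225=0.2356, 39/225=0.1733, 37/225=0.1644, 48/225=0.2133
Proportions for species 2 (n=90): 51/90=0.5667, 29/90=0.3222, 1/90=0.0111, 8/90=0.0889, 1/90=0.0111
Proportions for species 3 (n=215): 56/215=0.2605, 25/215=0.1163, 1/215=0.0047, 79/215=0.3674, 54/215=0.2512
Proportions for species 4 (n=218): 21/218=0.0963, 159/218=0.7294, 1/218=0.0046, 3/218=0.0138, 34/218=0.1560
Σp_1ᵢ² = 0.2133² + 0.2356² + 0.1733² + 0.1644² + 0.2133² = 0.045497 + 0.055507 + 0.030033 + 0.027027 + 0.045497 = 0.203561
B_1 = 1 / 0.203561 = 4.9125
Σp_2ᵢ² = 0.5667² + 0.3222² + 0.0111² + 0.0889² + 0.0111² = 0.321149 + 0.103813 + 0.000123 + 0.007903 + 0.000123 = 0.433111
B_2 = 1 / 0.433111 = 2.3089
Σp_3ᵢ² = 0.2605² + 0.1163² + 0.0047² + 0.3674² + 0.2512² = 0.067860 + 0.013526 + 0.000022 + 0.134983 + 0.063101 = 0.279492
B_3 = 1 / 0.279492 = 3.5779
Σp_4ᵢ² = 0.0963² + 0.7294² + 0.0046² + 0.0138² + 0.1560² = 0.009274 + 0.532024 + 0.000021 + 0.000190 + 0.024336 = 0.565845
B_4 = 1 / 0.565845 = 1.7673
Ranking by B (broadest → narrowest): species 1 (4.91) > species 3 (3.58) > species 2 (2.31) > species 4 (1.77)

species 1 > species 3 > species 2 > species 4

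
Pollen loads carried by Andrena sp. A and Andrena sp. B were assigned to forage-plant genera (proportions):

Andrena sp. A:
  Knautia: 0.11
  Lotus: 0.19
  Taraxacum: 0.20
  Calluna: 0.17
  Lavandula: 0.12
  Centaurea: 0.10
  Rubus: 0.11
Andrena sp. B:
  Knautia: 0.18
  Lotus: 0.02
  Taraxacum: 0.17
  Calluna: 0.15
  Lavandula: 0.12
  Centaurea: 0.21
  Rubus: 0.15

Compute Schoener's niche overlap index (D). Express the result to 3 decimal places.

Σ|p₁ᵢ − p₂ᵢ| = 0.07 + 0.17 + 0.03 + 0.02 + 0.00 + 0.11 + 0.04 = 0.44
D = 1 − ½ × 0.44 = 1 − 0.220 = 0.78000

0.780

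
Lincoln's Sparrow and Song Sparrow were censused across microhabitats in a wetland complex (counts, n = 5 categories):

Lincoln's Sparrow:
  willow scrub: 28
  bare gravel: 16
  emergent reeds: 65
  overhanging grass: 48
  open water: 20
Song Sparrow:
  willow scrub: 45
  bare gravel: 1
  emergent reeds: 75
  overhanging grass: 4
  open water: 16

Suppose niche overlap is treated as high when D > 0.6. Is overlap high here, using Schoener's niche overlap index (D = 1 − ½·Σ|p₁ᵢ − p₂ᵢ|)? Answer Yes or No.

Proportions for Lincoln's Sparrow (n=177): 28/177=0.1582, 16/177=0.0904, 65/177=0.3672, 48/177=0.2712, 20/177=0.1130
Proportions for Song Sparrow (n=141): 45/141=0.3191, 1/141=0.0071, 75/141=0.5319, 4/141=0.0284, 16/141=0.1135
Σ|p₁ᵢ − p₂ᵢ| = 0.1609 + 0.0833 + 0.1647 + 0.2428 + 0.0005 = 0.6522
D = 1 − ½ × 0.6522 = 1 − 0.32610 = 0.67390
D = 0.67390 > 0.6 → Yes.

Yes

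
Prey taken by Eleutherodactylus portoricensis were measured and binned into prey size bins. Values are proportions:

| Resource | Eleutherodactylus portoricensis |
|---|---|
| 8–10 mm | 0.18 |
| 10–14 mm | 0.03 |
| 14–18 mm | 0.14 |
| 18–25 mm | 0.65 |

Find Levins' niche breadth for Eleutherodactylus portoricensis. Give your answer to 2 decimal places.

Σpᵢ² = 0.18² + 0.03² + 0.14² + 0.65² = 0.0324 + 0.0009 + 0.0196 + 0.4225 = 0.4754
B = 1 / 0.4754 = 2.1035

2.10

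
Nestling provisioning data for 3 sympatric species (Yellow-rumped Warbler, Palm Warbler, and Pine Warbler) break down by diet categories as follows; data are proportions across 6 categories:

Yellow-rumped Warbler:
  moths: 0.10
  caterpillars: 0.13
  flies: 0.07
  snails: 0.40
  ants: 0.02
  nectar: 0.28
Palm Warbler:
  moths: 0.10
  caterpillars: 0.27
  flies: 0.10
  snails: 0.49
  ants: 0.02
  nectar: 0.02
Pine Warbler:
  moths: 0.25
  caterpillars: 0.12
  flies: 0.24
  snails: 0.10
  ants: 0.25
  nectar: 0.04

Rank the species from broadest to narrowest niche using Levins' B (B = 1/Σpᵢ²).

Σp_Yellᵢ² = 0.10² + 0.13² + 0.07² + 0.40² + 0.02² + 0.28² = 0.0100 + 0.0169 + 0.0049 + 0.1600 + 0.0004 + 0.0784 = 0.2706
B_Yell = 1 / 0.2706 = 3.6955
Σp_Palmᵢ² = 0.10² + 0.27² + 0.10² + 0.49² + 0.02² + 0.02² = 0.0100 + 0.0729 + 0.0100 + 0.2401 + 0.0004 + 0.0004 = 0.3338
B_Palm = 1 / 0.3338 = 2.9958
Σp_Pineᵢ² = 0.25² + 0.12² + 0.24² + 0.10² + 0.25² + 0.04² = 0.0625 + 0.0144 + 0.0576 + 0.0100 + 0.0625 + 0.0016 = 0.2086
B_Pine = 1 / 0.2086 = 4.7939
Ranking by B (broadest → narrowest): Pine Warbler (4.79) > Yellow-rumped Warbler (3.70) > Palm Warbler (3.00)

Pine Warbler > Yellow-rumped Warbler > Palm Warbler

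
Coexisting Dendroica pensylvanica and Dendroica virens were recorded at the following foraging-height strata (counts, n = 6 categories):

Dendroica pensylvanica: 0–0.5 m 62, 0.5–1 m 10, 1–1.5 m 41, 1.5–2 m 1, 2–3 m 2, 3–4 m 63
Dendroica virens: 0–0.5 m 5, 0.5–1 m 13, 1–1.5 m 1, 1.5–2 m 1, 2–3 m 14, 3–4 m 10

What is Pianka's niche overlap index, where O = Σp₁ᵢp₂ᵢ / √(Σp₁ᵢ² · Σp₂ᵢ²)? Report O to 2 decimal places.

0.52

Proportions for Dendroica pensylvanica (n=179): 62/179=0.3464, 10/179=0.0559, 41/179=0.2291, 1/179=0.0056, 2/179=0.0112, 63/179=0.3520
Proportions for Dendroica virens (n=44): 5/44=0.1136, 13/44=0.2955, 1/44=0.0227, 1/44=0.0227, 14/44=0.3182, 10/44=0.2273
Σ p₁ᵢp₂ᵢ = 0.039351 + 0.016518 + 0.005201 + 0.000127 + 0.003564 + 0.080010 = 0.144771
Σp_1ᵢ² = 0.3464² + 0.0559² + 0.2291² + 0.0056² + 0.0112² + 0.3520² = 0.119993 + 0.003125 + 0.052487 + 0.000031 + 0.000125 + 0.123904 = 0.299665
Σp_2ᵢ² = 0.1136² + 0.2955² + 0.0227² + 0.0227² + 0.3182² + 0.2273² = 0.012905 + 0.087320 + 0.000515 + 0.000515 + 0.101251 + 0.051665 = 0.254171
O = 0.144771 / √(0.299665 × 0.254171) = 0.144771 / 0.2759822 = 0.5246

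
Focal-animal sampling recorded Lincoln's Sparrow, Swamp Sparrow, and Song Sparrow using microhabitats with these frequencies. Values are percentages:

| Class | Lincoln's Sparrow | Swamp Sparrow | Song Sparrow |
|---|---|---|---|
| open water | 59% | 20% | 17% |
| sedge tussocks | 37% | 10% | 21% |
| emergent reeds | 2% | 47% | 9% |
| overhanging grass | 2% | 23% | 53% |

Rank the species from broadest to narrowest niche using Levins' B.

Convert percentages to proportions (divide by 100).
Σp_Lincᵢ² = 0.59² + 0.37² + 0.02² + 0.02² = 0.3481 + 0.1369 + 0.0004 + 0.0004 = 0.4858
B_Linc = 1 / 0.4858 = 2.0585
Σp_Swamᵢ² = 0.20² + 0.10² + 0.47² + 0.23² = 0.0400 + 0.0100 + 0.2209 + 0.0529 = 0.3238
B_Swam = 1 / 0.3238 = 3.0883
Σp_Songᵢ² = 0.17² + 0.21² + 0.09² + 0.53² = 0.0289 + 0.0441 + 0.0081 + 0.2809 = 0.3620
B_Song = 1 / 0.3620 = 2.7624
Ranking by B (broadest → narrowest): Swamp Sparrow (3.09) > Song Sparrow (2.76) > Lincoln's Sparrow (2.06)

Swamp Sparrow > Song Sparrow > Lincoln's Sparrow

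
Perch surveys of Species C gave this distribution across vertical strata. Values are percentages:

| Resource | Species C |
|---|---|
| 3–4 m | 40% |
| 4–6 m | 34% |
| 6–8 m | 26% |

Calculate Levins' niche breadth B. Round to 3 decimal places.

Convert percentages to proportions (divide by 100).
Σpᵢ² = 0.40² + 0.34² + 0.26² = 0.1600 + 0.1156 + 0.0676 = 0.3432
B = 1 / 0.3432 = 2.91375

2.914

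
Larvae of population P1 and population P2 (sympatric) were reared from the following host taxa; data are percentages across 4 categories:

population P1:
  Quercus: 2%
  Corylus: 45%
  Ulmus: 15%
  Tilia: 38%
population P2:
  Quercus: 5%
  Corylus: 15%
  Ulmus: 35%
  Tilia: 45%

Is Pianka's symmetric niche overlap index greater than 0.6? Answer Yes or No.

Convert percentages to proportions (divide by 100).
Σ p₁ᵢp₂ᵢ = 0.0010 + 0.0675 + 0.0525 + 0.1710 = 0.2920
Σp_1ᵢ² = 0.02² + 0.45² + 0.15² + 0.38² = 0.0004 + 0.2025 + 0.0225 + 0.1444 = 0.3698
Σp_2ᵢ² = 0.05² + 0.15² + 0.35² + 0.45² = 0.0025 + 0.0225 + 0.1225 + 0.2025 = 0.3500
O = 0.2920 / √(0.3698 × 0.3500) = 0.2920 / 0.35976 = 0.8117
O = 0.8117 > 0.6 → Yes.

Yes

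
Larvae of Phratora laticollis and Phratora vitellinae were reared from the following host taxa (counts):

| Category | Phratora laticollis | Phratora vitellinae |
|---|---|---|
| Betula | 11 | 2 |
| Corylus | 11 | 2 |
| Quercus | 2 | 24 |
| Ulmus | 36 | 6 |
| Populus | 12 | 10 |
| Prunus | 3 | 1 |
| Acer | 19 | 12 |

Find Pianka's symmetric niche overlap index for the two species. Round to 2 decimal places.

Proportions for Phratora laticollis (n=94): 11/94=0.1170, 11/94=0.1170, 2/94=0.0213, 36/94=0.3830, 12/94=0.1277, 3/94=0.0319, 19/94=0.2021
Proportions for Phratora vitellinae (n=57): 2/57=0.0351, 2/57=0.0351, 24/57=0.4211, 6/57=0.1053, 10/57=0.1754, 1/57=0.0175, 12/57=0.2105
Σ p₁ᵢp₂ᵢ = 0.004107 + 0.004107 + 0.008969 + 0.040330 + 0.022399 + 0.000558 + 0.042542 = 0.123012
Σp_1ᵢ² = 0.1170² + 0.1170² + 0.0213² + 0.3830² + 0.1277² + 0.0319² + 0.2021² = 0.013689 + 0.013689 + 0.000454 + 0.146689 + 0.016307 + 0.001018 + 0.040844 = 0.232690
Σp_2ᵢ² = 0.0351² + 0.0351² + 0.4211² + 0.1053² + 0.1754² + 0.0175² + 0.2105² = 0.001232 + 0.001232 + 0.177325 + 0.011088 + 0.030765 + 0.000306 + 0.044310 = 0.266258
O = 0.123012 / √(0.232690 × 0.266258) = 0.123012 / 0.2489088 = 0.4942

0.49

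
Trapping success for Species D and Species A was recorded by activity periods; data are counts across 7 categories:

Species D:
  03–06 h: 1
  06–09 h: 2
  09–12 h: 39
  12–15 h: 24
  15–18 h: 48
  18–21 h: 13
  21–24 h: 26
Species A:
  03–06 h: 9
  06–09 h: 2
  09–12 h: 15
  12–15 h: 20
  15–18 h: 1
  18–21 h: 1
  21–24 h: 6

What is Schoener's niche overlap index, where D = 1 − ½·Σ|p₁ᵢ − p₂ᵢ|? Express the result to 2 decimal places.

Proportions for Species D (n=153): 1/153=0.0065, 2/153=0.0131, 39/153=0.2549, 24/153=0.1569, 48/153=0.3137, 13/153=0.0850, 26/153=0.1699
Proportions for Species A (n=54): 9/54=0.1667, 2/54=0.0370, 15/54=0.2778, 20/54=0.3704, 1/54=0.0185, 1/54=0.0185, 6/54=0.1111
Σ|p₁ᵢ − p₂ᵢ| = 0.1602 + 0.0239 + 0.0229 + 0.2135 + 0.2952 + 0.0665 + 0.0588 = 0.8410
D = 1 − ½ × 0.8410 = 1 − 0.42050 = 0.57950

0.58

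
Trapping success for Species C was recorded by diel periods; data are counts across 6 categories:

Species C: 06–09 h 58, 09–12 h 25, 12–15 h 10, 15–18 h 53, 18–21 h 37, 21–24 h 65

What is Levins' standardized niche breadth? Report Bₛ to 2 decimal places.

0.78

Proportions for Species C (n=248): 58/248=0.2339, 25/248=0.1008, 10/248=0.0403, 53/248=0.2137, 37/248=0.1492, 65/248=0.2621
Σpᵢ² = 0.2339² + 0.1008² + 0.0403² + 0.2137² + 0.1492² + 0.2621² = 0.054709 + 0.010161 + 0.001624 + 0.045668 + 0.022261 + 0.068696 = 0.203119
B = 1 / 0.203119 = 4.9232
Bₛ = (B − 1)/(n − 1) = (4.9232 − 1)/(6 − 1) = 3.9232/5 = 0.7846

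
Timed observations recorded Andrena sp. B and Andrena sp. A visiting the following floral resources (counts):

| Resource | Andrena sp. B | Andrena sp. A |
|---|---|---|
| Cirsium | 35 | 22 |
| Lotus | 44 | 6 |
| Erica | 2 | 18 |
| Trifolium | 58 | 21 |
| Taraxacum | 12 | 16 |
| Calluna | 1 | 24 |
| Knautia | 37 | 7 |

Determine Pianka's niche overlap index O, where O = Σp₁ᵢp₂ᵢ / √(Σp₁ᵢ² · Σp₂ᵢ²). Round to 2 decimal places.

Proportions for Andrena sp. B (n=189): 35/189=0.1852, 44/189=0.2328, 2/189=0.0106, 58/189=0.3069, 12/189=0.0635, 1/189=0.0053, 37/189=0.1958
Proportions for Andrena sp. A (n=114): 22/114=0.1930, 6/114=0.0526, 18/114=0.1579, 21/114=0.1842, 16/114=0.1404, 24/114=0.2105, 7/114=0.0614
Σ p₁ᵢp₂ᵢ = 0.035744 + 0.012245 + 0.001674 + 0.056531 + 0.008915 + 0.001116 + 0.012022 = 0.128247
Σp_1ᵢ² = 0.1852² + 0.2328² + 0.0106² + 0.3069² + 0.0635² + 0.0053² + 0.1958² = 0.034299 + 0.054196 + 0.000112 + 0.094188 + 0.004032 + 0.000028 + 0.038338 = 0.225193
Σp_2ᵢ² = 0.1930² + 0.0526² + 0.1579² + 0.1842² + 0.1404² + 0.2105² + 0.0614² = 0.037249 + 0.002767 + 0.024932 + 0.033930 + 0.019712 + 0.044310 + 0.003770 = 0.166670
O = 0.128247 / √(0.225193 × 0.166670) = 0.128247 / 0.1937341 = 0.6620

0.66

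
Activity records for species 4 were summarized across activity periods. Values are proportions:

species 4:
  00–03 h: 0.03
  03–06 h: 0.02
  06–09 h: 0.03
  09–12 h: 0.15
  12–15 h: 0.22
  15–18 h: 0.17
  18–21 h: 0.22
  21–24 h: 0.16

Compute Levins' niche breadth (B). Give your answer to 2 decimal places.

5.68

Σpᵢ² = 0.03² + 0.02² + 0.03² + 0.15² + 0.22² + 0.17² + 0.22² + 0.16² = 0.0009 + 0.0004 + 0.0009 + 0.0225 + 0.0484 + 0.0289 + 0.0484 + 0.0256 = 0.1760
B = 1 / 0.1760 = 5.6818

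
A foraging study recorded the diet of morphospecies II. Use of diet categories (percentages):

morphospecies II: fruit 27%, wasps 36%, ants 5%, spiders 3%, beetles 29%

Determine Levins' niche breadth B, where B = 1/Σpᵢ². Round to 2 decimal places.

3.45

Convert percentages to proportions (divide by 100).
Σpᵢ² = 0.27² + 0.36² + 0.05² + 0.03² + 0.29² = 0.0729 + 0.1296 + 0.0025 + 0.0009 + 0.0841 = 0.2900
B = 1 / 0.2900 = 3.4483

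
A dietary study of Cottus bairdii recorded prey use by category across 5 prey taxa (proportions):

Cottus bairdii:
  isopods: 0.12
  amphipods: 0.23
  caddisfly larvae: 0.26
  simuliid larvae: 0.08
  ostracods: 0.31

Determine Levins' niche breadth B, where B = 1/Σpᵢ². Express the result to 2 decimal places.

Σpᵢ² = 0.12² + 0.23² + 0.26² + 0.08² + 0.31² = 0.0144 + 0.0529 + 0.0676 + 0.0064 + 0.0961 = 0.2374
B = 1 / 0.2374 = 4.2123

4.21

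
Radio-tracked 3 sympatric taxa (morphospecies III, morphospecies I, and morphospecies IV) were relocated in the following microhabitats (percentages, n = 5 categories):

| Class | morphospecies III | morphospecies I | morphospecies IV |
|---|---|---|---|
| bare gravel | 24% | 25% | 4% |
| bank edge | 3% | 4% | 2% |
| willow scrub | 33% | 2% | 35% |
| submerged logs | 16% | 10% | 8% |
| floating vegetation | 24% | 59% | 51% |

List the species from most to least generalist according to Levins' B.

morphospecies III > morphospecies IV > morphospecies I

Convert percentages to proportions (divide by 100).
Σp_IIIᵢ² = 0.24² + 0.03² + 0.33² + 0.16² + 0.24² = 0.0576 + 0.0009 + 0.1089 + 0.0256 + 0.0576 = 0.2506
B_III = 1 / 0.2506 = 3.9904
Σp_Iᵢ² = 0.25² + 0.04² + 0.02² + 0.10² + 0.59² = 0.0625 + 0.0016 + 0.0004 + 0.0100 + 0.3481 = 0.4226
B_I = 1 / 0.4226 = 2.3663
Σp_IVᵢ² = 0.04² + 0.02² + 0.35² + 0.08² + 0.51² = 0.0016 + 0.0004 + 0.1225 + 0.0064 + 0.2601 = 0.3910
B_IV = 1 / 0.3910 = 2.5575
Ranking by B (broadest → narrowest): morphospecies III (3.99) > morphospecies IV (2.56) > morphospecies I (2.37)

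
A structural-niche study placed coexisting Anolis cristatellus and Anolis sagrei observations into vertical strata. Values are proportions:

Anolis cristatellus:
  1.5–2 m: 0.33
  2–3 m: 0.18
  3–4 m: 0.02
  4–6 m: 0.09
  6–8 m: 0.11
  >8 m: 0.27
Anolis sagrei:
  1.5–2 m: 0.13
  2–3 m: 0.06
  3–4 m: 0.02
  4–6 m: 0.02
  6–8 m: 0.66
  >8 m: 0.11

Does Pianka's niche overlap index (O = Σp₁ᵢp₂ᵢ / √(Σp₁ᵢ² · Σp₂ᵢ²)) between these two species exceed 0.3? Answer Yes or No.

Yes

Σ p₁ᵢp₂ᵢ = 0.0429 + 0.0108 + 0.0004 + 0.0018 + 0.0726 + 0.0297 = 0.1582
Σp_1ᵢ² = 0.33² + 0.18² + 0.02² + 0.09² + 0.11² + 0.27² = 0.1089 + 0.0324 + 0.0004 + 0.0081 + 0.0121 + 0.0729 = 0.2348
Σp_2ᵢ² = 0.13² + 0.06² + 0.02² + 0.02² + 0.66² + 0.11² = 0.0169 + 0.0036 + 0.0004 + 0.0004 + 0.4356 + 0.0121 = 0.4690
O = 0.1582 / √(0.2348 × 0.4690) = 0.1582 / 0.33185 = 0.4767
O = 0.4767 > 0.3 → Yes.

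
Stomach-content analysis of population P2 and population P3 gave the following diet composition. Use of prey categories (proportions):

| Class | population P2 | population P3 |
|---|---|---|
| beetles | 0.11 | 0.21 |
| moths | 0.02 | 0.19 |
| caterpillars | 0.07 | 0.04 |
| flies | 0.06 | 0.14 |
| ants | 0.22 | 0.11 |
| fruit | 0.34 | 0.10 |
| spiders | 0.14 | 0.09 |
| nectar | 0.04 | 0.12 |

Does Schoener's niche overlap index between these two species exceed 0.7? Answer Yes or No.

No

Σ|p₁ᵢ − p₂ᵢ| = 0.10 + 0.17 + 0.03 + 0.08 + 0.11 + 0.24 + 0.05 + 0.08 = 0.86
D = 1 − ½ × 0.86 = 1 − 0.430 = 0.5700
D = 0.5700 < 0.7 → No.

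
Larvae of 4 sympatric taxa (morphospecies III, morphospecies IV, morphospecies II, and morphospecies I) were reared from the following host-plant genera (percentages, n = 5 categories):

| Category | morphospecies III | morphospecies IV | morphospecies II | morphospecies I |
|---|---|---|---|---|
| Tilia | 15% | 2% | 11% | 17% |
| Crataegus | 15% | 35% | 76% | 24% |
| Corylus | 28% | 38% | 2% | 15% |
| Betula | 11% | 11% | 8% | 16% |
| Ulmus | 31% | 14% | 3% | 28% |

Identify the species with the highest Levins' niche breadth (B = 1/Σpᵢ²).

Convert percentages to proportions (divide by 100).
Σp_IIIᵢ² = 0.15² + 0.15² + 0.28² + 0.11² + 0.31² = 0.0225 + 0.0225 + 0.0784 + 0.0121 + 0.0961 = 0.2316
B_III = 1 / 0.2316 = 4.3178
Σp_IVᵢ² = 0.02² + 0.35² + 0.38² + 0.11² + 0.14² = 0.0004 + 0.1225 + 0.1444 + 0.0121 + 0.0196 = 0.2990
B_IV = 1 / 0.2990 = 3.3445
Σp_IIᵢ² = 0.11² + 0.76² + 0.02² + 0.08² + 0.03² = 0.0121 + 0.5776 + 0.0004 + 0.0064 + 0.0009 = 0.5974
B_II = 1 / 0.5974 = 1.6739
Σp_Iᵢ² = 0.17² + 0.24² + 0.15² + 0.16² + 0.28² = 0.0289 + 0.0576 + 0.0225 + 0.0256 + 0.0784 = 0.2130
B_I = 1 / 0.2130 = 4.6948
Highest B → broadest niche (most generalist): morphospecies I (B = 4.69).

morphospecies I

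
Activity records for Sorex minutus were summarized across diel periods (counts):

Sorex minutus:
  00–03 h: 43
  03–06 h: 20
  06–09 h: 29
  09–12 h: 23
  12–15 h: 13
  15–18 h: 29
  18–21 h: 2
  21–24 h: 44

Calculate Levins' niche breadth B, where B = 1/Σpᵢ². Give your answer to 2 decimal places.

Proportions for Sorex minutus (n=203): 43/203=0.2118, 20/203=0.0985, 29/203=0.1429, 23/203=0.1133, 13/203=0.0640, 29/203=0.1429, 2/203=0.0099, 44/203=0.2167
Σpᵢ² = 0.2118² + 0.0985² + 0.1429² + 0.1133² + 0.0640² + 0.1429² + 0.0099² + 0.2167² = 0.044859 + 0.009702 + 0.020420 + 0.012837 + 0.004096 + 0.020420 + 0.000098 + 0.046959 = 0.159391
B = 1 / 0.159391 = 6.2739

6.27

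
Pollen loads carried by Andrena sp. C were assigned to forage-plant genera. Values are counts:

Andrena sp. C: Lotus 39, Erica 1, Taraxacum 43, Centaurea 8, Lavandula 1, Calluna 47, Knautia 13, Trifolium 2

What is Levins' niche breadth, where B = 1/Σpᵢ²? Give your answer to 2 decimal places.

Proportions for Andrena sp. C (n=154): 39/154=0.2532, 1/154=0.0065, 43/154=0.2792, 8/154=0.0519, 1/154=0.0065, 47/154=0.3052, 13/154=0.0844, 2/154=0.0130
Σpᵢ² = 0.2532² + 0.0065² + 0.2792² + 0.0519² + 0.0065² + 0.3052² + 0.0844² + 0.0130² = 0.064110 + 0.000042 + 0.077953 + 0.002694 + 0.000042 + 0.093147 + 0.007123 + 0.000169 = 0.245280
B = 1 / 0.245280 = 4.0770

4.08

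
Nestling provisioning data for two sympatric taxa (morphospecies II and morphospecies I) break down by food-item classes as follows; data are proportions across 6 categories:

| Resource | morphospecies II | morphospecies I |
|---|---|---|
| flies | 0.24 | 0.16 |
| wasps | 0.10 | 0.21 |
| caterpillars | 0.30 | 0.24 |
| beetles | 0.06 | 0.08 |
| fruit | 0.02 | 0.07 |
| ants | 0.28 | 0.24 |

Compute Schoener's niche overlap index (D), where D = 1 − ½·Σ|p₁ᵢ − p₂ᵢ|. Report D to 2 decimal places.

0.82

Σ|p₁ᵢ − p₂ᵢ| = 0.08 + 0.11 + 0.06 + 0.02 + 0.05 + 0.04 = 0.36
D = 1 − ½ × 0.36 = 1 − 0.180 = 0.8200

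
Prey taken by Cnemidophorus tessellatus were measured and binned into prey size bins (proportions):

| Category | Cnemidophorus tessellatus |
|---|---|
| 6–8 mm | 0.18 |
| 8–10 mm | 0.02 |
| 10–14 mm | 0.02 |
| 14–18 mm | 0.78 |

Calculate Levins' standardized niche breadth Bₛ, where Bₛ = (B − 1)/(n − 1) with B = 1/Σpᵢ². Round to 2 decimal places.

0.19

Σpᵢ² = 0.18² + 0.02² + 0.02² + 0.78² = 0.0324 + 0.0004 + 0.0004 + 0.6084 = 0.6416
B = 1 / 0.6416 = 1.5586
Bₛ = (B − 1)/(n − 1) = (1.5586 − 1)/(4 − 1) = 0.5586/3 = 0.1862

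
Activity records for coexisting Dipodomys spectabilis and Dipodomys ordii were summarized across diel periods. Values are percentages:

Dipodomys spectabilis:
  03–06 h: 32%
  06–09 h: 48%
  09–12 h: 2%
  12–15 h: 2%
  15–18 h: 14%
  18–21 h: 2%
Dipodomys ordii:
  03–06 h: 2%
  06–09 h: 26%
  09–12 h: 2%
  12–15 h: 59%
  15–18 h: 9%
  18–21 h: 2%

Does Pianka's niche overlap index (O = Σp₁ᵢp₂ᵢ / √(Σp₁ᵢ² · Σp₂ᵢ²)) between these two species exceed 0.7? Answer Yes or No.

Convert percentages to proportions (divide by 100).
Σ p₁ᵢp₂ᵢ = 0.0064 + 0.1248 + 0.0004 + 0.0118 + 0.0126 + 0.0004 = 0.1564
Σp_1ᵢ² = 0.32² + 0.48² + 0.02² + 0.02² + 0.14² + 0.02² = 0.1024 + 0.2304 + 0.0004 + 0.0004 + 0.0196 + 0.0004 = 0.3536
Σp_2ᵢ² = 0.02² + 0.26² + 0.02² + 0.59² + 0.09² + 0.02² = 0.0004 + 0.0676 + 0.0004 + 0.3481 + 0.0081 + 0.0004 = 0.4250
O = 0.1564 / √(0.3536 × 0.4250) = 0.1564 / 0.38766 = 0.4034
O = 0.4034 < 0.7 → No.

No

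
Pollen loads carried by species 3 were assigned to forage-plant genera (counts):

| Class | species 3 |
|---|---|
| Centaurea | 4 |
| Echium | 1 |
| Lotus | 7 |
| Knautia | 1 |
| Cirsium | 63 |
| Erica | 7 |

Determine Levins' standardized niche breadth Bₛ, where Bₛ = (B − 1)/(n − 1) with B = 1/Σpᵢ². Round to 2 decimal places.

Proportions for species 3 (n=83): 4/83=0.0482, 1/83=0.0120, 7/83=0.0843, 1/83=0.0120, 63/83=0.7590, 7/83=0.0843
Σpᵢ² = 0.0482² + 0.0120² + 0.0843² + 0.0120² + 0.7590² + 0.0843² = 0.002323 + 0.000144 + 0.007106 + 0.000144 + 0.576081 + 0.007106 = 0.592904
B = 1 / 0.592904 = 1.6866
Bₛ = (B − 1)/(n − 1) = (1.6866 − 1)/(6 − 1) = 0.6866/5 = 0.1373

0.14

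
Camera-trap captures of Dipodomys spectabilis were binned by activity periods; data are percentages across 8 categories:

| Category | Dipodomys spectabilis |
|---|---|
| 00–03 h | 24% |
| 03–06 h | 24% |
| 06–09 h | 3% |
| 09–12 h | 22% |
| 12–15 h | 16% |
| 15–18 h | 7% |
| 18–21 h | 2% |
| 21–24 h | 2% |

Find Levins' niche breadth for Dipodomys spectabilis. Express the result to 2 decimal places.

5.11

Convert percentages to proportions (divide by 100).
Σpᵢ² = 0.24² + 0.24² + 0.03² + 0.22² + 0.16² + 0.07² + 0.02² + 0.02² = 0.0576 + 0.0576 + 0.0009 + 0.0484 + 0.0256 + 0.0049 + 0.0004 + 0.0004 = 0.1958
B = 1 / 0.1958 = 5.1073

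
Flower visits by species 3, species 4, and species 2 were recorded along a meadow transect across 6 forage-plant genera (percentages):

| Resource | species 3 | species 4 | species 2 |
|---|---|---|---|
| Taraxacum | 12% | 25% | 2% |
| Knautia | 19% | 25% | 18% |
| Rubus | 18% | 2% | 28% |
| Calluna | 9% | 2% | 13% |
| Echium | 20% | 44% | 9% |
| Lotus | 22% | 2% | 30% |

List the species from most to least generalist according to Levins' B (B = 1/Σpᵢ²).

species 3 > species 2 > species 4

Convert percentages to proportions (divide by 100).
Σp_3ᵢ² = 0.12² + 0.19² + 0.18² + 0.09² + 0.20² + 0.22² = 0.0144 + 0.0361 + 0.0324 + 0.0081 + 0.0400 + 0.0484 = 0.1794
B_3 = 1 / 0.1794 = 5.5741
Σp_4ᵢ² = 0.25² + 0.25² + 0.02² + 0.02² + 0.44² + 0.02² = 0.0625 + 0.0625 + 0.0004 + 0.0004 + 0.1936 + 0.0004 = 0.3198
B_4 = 1 / 0.3198 = 3.1270
Σp_2ᵢ² = 0.02² + 0.18² + 0.28² + 0.13² + 0.09² + 0.30² = 0.0004 + 0.0324 + 0.0784 + 0.0169 + 0.0081 + 0.0900 = 0.2262
B_2 = 1 / 0.2262 = 4.4209
Ranking by B (broadest → narrowest): species 3 (5.57) > species 2 (4.42) > species 4 (3.13)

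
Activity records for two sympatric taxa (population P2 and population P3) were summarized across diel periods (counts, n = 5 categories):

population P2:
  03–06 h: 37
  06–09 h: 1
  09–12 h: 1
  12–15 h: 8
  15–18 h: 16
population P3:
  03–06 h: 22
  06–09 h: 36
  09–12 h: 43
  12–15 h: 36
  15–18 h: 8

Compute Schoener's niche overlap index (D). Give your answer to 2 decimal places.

Proportions for population P2 (n=63): 37/63=0.5873, 1/63=0.0159, 1/63=0.0159, 8/63=0.1270, 16/63=0.2540
Proportions for population P3 (n=145): 22/145=0.1517, 36/145=0.2483, 43/145=0.2966, 36/145=0.2483, 8/145=0.0552
Σ|p₁ᵢ − p₂ᵢ| = 0.4356 + 0.2324 + 0.2807 + 0.1213 + 0.1988 = 1.2688
D = 1 − ½ × 1.2688 = 1 − 0.63440 = 0.36560

0.37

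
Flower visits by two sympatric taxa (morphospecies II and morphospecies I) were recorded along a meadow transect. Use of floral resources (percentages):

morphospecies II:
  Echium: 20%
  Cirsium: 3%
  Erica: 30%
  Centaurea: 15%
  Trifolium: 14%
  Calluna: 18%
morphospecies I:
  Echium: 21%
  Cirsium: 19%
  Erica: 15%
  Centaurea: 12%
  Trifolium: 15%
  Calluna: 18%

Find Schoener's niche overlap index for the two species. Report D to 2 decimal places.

0.82

Convert percentages to proportions (divide by 100).
Σ|p₁ᵢ − p₂ᵢ| = 0.01 + 0.16 + 0.15 + 0.03 + 0.01 + 0.00 = 0.36
D = 1 − ½ × 0.36 = 1 − 0.180 = 0.8200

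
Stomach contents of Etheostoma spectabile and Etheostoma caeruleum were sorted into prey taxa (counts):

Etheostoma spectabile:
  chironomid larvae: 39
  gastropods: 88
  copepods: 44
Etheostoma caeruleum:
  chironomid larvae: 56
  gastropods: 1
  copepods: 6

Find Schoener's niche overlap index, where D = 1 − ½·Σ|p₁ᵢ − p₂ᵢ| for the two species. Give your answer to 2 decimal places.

0.34

Proportions for Etheostoma spectabile (n=171): 39/171=0.2281, 88/171=0.5146, 44/171=0.2573
Proportions for Etheostoma caeruleum (n=63): 56/63=0.8889, 1/63=0.0159, 6/63=0.0952
Σ|p₁ᵢ − p₂ᵢ| = 0.6608 + 0.4987 + 0.1621 = 1.3216
D = 1 − ½ × 1.3216 = 1 − 0.66080 = 0.33920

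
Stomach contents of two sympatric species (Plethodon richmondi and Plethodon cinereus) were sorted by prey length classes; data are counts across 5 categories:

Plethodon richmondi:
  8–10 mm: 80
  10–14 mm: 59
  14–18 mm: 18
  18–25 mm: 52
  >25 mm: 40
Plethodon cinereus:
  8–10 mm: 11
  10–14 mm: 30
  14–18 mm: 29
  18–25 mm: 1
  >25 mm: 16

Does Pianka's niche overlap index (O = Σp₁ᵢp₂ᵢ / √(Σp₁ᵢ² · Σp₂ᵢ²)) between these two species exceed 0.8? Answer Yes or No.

No

Proportions for Plethodon richmondi (n=249): 80/249=0.3213, 59/249=0.2369, 18/249=0.0723, 52/249=0.2088, 40/249=0.1606
Proportions for Plethodon cinereus (n=87): 11/87=0.1264, 30/87=0.3448, 29/87=0.3333, 1/87=0.0115, 16/87=0.1839
Σ p₁ᵢp₂ᵢ = 0.040612 + 0.081683 + 0.024098 + 0.002401 + 0.029534 = 0.178328
Σp_1ᵢ² = 0.3213² + 0.2369² + 0.0723² + 0.2088² + 0.1606² = 0.103234 + 0.056122 + 0.005227 + 0.043597 + 0.025792 = 0.233972
Σp_2ᵢ² = 0.1264² + 0.3448² + 0.3333² + 0.0115² + 0.1839² = 0.015977 + 0.118887 + 0.111089 + 0.000132 + 0.033819 = 0.279904
O = 0.178328 / √(0.233972 × 0.279904) = 0.178328 / 0.2559096 = 0.6968
O = 0.6968 < 0.8 → No.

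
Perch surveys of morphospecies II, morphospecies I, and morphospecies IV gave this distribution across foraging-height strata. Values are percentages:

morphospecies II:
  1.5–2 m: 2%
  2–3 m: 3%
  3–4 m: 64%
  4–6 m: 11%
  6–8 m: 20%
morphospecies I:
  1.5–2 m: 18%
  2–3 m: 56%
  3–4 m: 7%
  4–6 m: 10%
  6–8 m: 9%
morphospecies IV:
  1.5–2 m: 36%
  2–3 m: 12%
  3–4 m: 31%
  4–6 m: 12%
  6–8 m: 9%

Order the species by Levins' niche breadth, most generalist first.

Convert percentages to proportions (divide by 100).
Σp_IIᵢ² = 0.02² + 0.03² + 0.64² + 0.11² + 0.20² = 0.0004 + 0.0009 + 0.4096 + 0.0121 + 0.0400 = 0.4630
B_II = 1 / 0.4630 = 2.1598
Σp_Iᵢ² = 0.18² + 0.56² + 0.07² + 0.10² + 0.09² = 0.0324 + 0.3136 + 0.0049 + 0.0100 + 0.0081 = 0.3690
B_I = 1 / 0.3690 = 2.7100
Σp_IVᵢ² = 0.36² + 0.12² + 0.31² + 0.12² + 0.09² = 0.1296 + 0.0144 + 0.0961 + 0.0144 + 0.0081 = 0.2626
B_IV = 1 / 0.2626 = 3.8081
Ranking by B (broadest → narrowest): morphospecies IV (3.81) > morphospecies I (2.71) > morphospecies II (2.16)

morphospecies IV > morphospecies I > morphospecies II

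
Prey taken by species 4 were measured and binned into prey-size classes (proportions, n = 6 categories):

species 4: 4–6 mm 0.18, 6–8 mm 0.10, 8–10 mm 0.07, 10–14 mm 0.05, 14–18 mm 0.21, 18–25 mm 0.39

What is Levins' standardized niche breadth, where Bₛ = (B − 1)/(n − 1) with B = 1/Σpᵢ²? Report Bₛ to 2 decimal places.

Σpᵢ² = 0.18² + 0.10² + 0.07² + 0.05² + 0.21² + 0.39² = 0.0324 + 0.0100 + 0.0049 + 0.0025 + 0.0441 + 0.1521 = 0.2460
B = 1 / 0.2460 = 4.0650
Bₛ = (B − 1)/(n − 1) = (4.0650 − 1)/(6 − 1) = 3.0650/5 = 0.6130

0.61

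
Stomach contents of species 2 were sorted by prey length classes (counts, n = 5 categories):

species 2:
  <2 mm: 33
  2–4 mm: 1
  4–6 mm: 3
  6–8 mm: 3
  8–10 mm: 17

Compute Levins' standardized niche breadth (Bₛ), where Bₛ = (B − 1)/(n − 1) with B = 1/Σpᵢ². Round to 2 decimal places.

Proportions for species 2 (n=57): 33/57=0.5789, 1/57=0.0175, 3/57=0.0526, 3/57=0.0526, 17/57=0.2982
Σpᵢ² = 0.5789² + 0.0175² + 0.0526² + 0.0526² + 0.2982² = 0.335125 + 0.000306 + 0.002767 + 0.002767 + 0.088923 = 0.429888
B = 1 / 0.429888 = 2.3262
Bₛ = (B − 1)/(n − 1) = (2.3262 − 1)/(5 − 1) = 1.3262/4 = 0.3316

0.33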